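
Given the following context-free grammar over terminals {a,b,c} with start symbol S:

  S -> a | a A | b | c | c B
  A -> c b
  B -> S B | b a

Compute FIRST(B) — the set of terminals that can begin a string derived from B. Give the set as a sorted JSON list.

FIRST iteration:
round 1:
  A via A→c b: +{c}
  B via B→b a: +{b}
  S via S→a: +{a}
  S via S→b: +{b}
  S via S→c: +{c}
  S: {a,b,c}  A: {c}  B: {b}
round 2:
  B via B→S B: +{a,c}
  S: {a,b,c}  A: {c}  B: {a,b,c}
round 3: — fixpoint
  S: {a,b,c}  A: {c}  B: {a,b,c}

FIRST(B) = ["a", "b", "c"]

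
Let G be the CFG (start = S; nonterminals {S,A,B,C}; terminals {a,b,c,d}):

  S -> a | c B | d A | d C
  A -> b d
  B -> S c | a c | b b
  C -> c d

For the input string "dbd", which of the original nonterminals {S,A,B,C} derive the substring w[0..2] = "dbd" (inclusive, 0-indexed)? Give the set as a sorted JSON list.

Convert to CNF:
  S -> T1 A | T1 C | T2 B | a
  A -> T0 T1
  B -> S T2 | T0 T0 | T3 T2
  C -> T2 T1
  T0 -> b
  T1 -> d
  T2 -> c
  T3 -> a

CYK table (by increasing span) — only the sub-triangle for w[0..2]:
  T[0,0] 'd' = {T1}  orig:{}
  T[1,1] 'b' = {T0}  orig:{}
  T[2,2] 'd' = {T1}  orig:{}
  T[0,1] 'db' = ∅
  T[1,2] 'bd' = {A}
  T[0,2] 'dbd' = {S}

Original NTs in T[0,2] deriving "dbd": ["S"]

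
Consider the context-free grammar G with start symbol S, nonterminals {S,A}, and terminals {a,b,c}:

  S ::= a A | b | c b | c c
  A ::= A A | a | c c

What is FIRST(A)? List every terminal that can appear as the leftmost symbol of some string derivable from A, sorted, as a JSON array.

Compute FIRST by fixpoint:
iter 1:
  A via A→a: +{a}
  A via A→c c: +{c}
  S via S→a A: +{a}
  S via S→b: +{b}
  S via S→c b: +{c}
  FIRST[S]={a,b,c}  FIRST[A]={a,c}
iter 2: — fixpoint
  FIRST[S]={a,b,c}  FIRST[A]={a,c}

FIRST(A) = ["a", "c"]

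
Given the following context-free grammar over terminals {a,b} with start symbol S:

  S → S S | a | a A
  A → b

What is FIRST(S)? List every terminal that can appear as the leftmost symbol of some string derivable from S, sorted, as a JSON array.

Compute FIRST by fixpoint:
iter 1:
  A via A→b: +{b}
  S via S→a: +{a}
  FIRST(S)={a}  FIRST(A)={b}
iter 2: done
  FIRST(S)={a}  FIRST(A)={b}

FIRST(S) = ["a"]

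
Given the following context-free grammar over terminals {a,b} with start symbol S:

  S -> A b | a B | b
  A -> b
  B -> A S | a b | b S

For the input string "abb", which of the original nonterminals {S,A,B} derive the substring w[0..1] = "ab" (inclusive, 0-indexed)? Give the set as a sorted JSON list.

CNF form of G:
  S -> A T1 | T0 B | b
  A -> b
  B -> A S | T0 T1 | T1 S
  T0 -> a
  T1 -> b

Fill CYK table bottom-up, restricted to cells inside w[0..1]:
  T[0,0] 'a' = {T0}  orig:{}
  T[1,1] 'b' = {A,S,T1}  orig:{A,S}
  T[0,1] 'ab' = {B}

Original NTs in T[0,1] deriving "ab": ["B"]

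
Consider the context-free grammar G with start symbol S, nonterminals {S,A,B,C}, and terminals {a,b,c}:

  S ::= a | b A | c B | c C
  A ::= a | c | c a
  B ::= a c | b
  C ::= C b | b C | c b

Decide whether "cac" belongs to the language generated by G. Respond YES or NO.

Convert to CNF:
  S -> T0 B | T0 C | T2 A | a
  A -> T0 T1 | a | c
  B -> T1 T0 | b
  C -> C T2 | T0 T2 | T2 C
  T0 -> c
  T1 -> a
  T2 -> b

CYK fill:
  T[0,0] 'c' = {A,T0}  orig:{A}
  T[1,1] 'a' = {A,S,T1}  orig:{A,S}
  T[2,2] 'c' = {A,T0}  orig:{A}
  T[0,1] 'ca' = {A}
  T[1,2] 'ac' = {B}
  T[0,2] 'cac' = {S}

S ∈ T[0,2] ⇒ YES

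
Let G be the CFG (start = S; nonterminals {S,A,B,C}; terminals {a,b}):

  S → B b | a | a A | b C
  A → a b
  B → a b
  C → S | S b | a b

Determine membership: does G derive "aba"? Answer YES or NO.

CNF form of G:
  S -> B T1 | T0 A | T1 C | a
  A -> T0 T1
  B -> T0 T1
  C -> B T1 | S T1 | T0 A | T0 T1 | T1 C | a
  T0 -> a
  T1 -> b

CYK table (by increasing span):
  T[0,0] 'a' = {C,S,T0}  orig:{C,S}
  T[1,1] 'b' = {T1}  orig:{}
  T[2,2] 'a' = {C,S,T0}  orig:{C,S}
  T[0,1] 'ab' = {A,B,C}
  T[1,2] 'ba' = {C,S}
  T[0,2] 'aba' = ∅

S ∉ T[0,2] ⇒ NO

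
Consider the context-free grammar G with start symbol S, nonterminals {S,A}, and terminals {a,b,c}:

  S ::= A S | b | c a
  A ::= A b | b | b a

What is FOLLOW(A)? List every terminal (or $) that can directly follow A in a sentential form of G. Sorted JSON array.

FIRST iteration:
round 1:
  A via A→b: +{b}
  S via S→A S: +{b}
  S via S→c a: +{c}
  FIRST[S]={b,c}  FIRST[A]={b}
round 2: (stable)
  FIRST[S]={b,c}  FIRST[A]={b}

Compute FOLLOW by fixpoint:
seed FOLLOW(S) with $
round 1:
  A→A b: FOLLOW(A) ⊇ FIRST(b) = {b}; new: +{b}
  S→A S: FOLLOW(A) ⊇ FIRST(S) = {b,c}; new: +{c}
  FOLLOW(S)={$}  FOLLOW(A)={b,c}
round 2: done
  FOLLOW(S)={$}  FOLLOW(A)={b,c}

FOLLOW(A) = ["b", "c"]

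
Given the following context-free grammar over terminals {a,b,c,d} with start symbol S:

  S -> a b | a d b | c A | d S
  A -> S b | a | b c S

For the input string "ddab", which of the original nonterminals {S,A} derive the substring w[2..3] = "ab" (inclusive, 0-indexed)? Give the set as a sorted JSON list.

CNF form of G:
  S -> T1 A | T2 T0 | T2 X5 | T3 S
  A -> S T0 | T0 X4 | a
  T0 -> b
  T1 -> c
  T2 -> a
  T3 -> d
  X4 -> T1 S
  X5 -> T3 T0

Fill CYK table bottom-up, restricted to cells inside w[2..3]:
  T[2,2] 'a' = {A,T2}  orig:{A}
  T[3,3] 'b' = {T0}  orig:{}
  T[2,3] 'ab' = {S}

Original NTs in T[2,3] deriving "ab": ["S"]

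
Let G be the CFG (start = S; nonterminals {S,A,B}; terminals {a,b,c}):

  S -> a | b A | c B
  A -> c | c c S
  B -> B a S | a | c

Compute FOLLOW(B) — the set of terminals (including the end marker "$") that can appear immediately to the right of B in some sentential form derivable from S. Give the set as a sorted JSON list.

FIRST iteration:
pass 1:
  A via A→c: +{c}
  B via B→a: +{a}
  B via B→c: +{c}
  S via S→a: +{a}
  S via S→b A: +{b}
  S via S→c B: +{c}
  FIRST[S]={a,b,c}  FIRST[A]={c}  FIRST[B]={a,c}
pass 2: — fixpoint
  FIRST[S]={a,b,c}  FIRST[A]={c}  FIRST[B]={a,c}

FOLLOW iteration:
initialize: $ ∈ FOLLOW(S)
[1]
  B→B a S: FOLLOW(B) ⊇ FIRST(a) = {a}; new: +{a}
  B→B a S: FOLLOW(S) ⊇ FOLLOW(B) ⊇ {a}; new: +{a}
  S→b A: FOLLOW(A) ⊇ FOLLOW(S) ⊇ {$,a}; new: +{$,a}
  S→c B: FOLLOW(B) ⊇ FOLLOW(S) ⊇ {$,a}; new: +{$}
  S: {$,a}  A: {$,a}  B: {$,a}
[2] (stable)
  S: {$,a}  A: {$,a}  B: {$,a}

FOLLOW(B) = ["$", "a"]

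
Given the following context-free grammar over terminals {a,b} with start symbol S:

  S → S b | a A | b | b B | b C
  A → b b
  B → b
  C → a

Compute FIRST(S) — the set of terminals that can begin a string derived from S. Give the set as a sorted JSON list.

FIRST iteration:
iter 1:
  A via A→b b: +{b}
  B via B→b: +{b}
  C via C→a: +{a}
  S via S→a A: +{a}
  S via S→b: +{b}
  S: {a,b}  A: {b}  B: {b}  C: {a}
iter 2: — fixpoint
  S: {a,b}  A: {b}  B: {b}  C: {a}

FIRST(S) = ["a", "b"]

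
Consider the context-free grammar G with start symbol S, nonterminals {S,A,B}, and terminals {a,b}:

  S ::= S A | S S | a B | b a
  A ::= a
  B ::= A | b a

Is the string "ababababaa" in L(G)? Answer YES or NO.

Convert to CNF:
  S -> S A | S S | T0 T1 | T1 B
  A -> a
  B -> T0 T1 | a
  T0 -> b
  T1 -> a

Fill CYK table bottom-up:
  cell(0,0) a: {A,B,T1}  orig:{A,B}
  cell(1,1) b: {T0}  orig:{}
  cell(2,2) a: {A,B,T1}  orig:{A,B}
  cell(3,3) b: {T0}  orig:{}
  cell(4,4) a: {A,B,T1}  orig:{A,B}
  cell(5,5) b: {T0}  orig:{}
  cell(6,6) a: {A,B,T1}  orig:{A,B}
  cell(7,7) b: {T0}  orig:{}
  cell(8,8) a: {A,B,T1}  orig:{A,B}
  cell(9,9) a: {A,B,T1}  orig:{A,B}
  cell(0,1) ab: ∅
  cell(1,2) ba: {B,S}
  cell(2,3) ab: ∅
  cell(3,4) ba: {B,S}
  cell(4,5) ab: ∅
  cell(5,6) ba: {B,S}
  cell(6,7) ab: ∅
  cell(7,8) ba: {B,S}
  cell(8,9) aa: {S}
  cell(0,2) aba: {S}
  cell(1,3) bab: ∅
  cell(2,4) aba: {S}
  cell(3,5) bab: ∅
  cell(4,6) aba: {S}
  cell(5,7) bab: ∅
  cell(6,8) aba: {S}
  cell(7,9) baa: {S}
  cell(0,3) abab: ∅
  cell(1,4) baba: {S}
  cell(2,5) abab: ∅
  cell(3,6) baba: {S}
  cell(4,7) abab: ∅
  cell(5,8) baba: {S}
  cell(6,9) abaa: {S}
  cell(0,4) ababa: {S}
  cell(1,5) babab: ∅
  cell(2,6) ababa: {S}
  cell(3,7) babab: ∅
  cell(4,8) ababa: {S}
  cell(5,9) babaa: {S}
  cell(0,5) ababab: ∅
  cell(1,6) bababa: {S}
  cell(2,7) ababab: ∅
  cell(3,8) bababa: {S}
  cell(4,9) ababaa: {S}
  cell(0,6) abababa: {S}
  cell(1,7) bababab: ∅
  cell(2,8) abababa: {S}
  cell(3,9) bababaa: {S}
  cell(0,7) abababab: ∅
  cell(1,8) babababa: {S}
  cell(2,9) abababaa: {S}
  cell(0,8) ababababa: {S}
  cell(1,9) babababaa: {S}
  cell(0,9) ababababaa: {S}

S ∈ T[0,9] ⇒ YES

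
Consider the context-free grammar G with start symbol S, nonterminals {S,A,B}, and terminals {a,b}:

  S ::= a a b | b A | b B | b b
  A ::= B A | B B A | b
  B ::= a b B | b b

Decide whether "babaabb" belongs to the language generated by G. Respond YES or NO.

Convert to CNF:
  S -> T0 X4 | T1 A | T1 B | T1 T1
  A -> B A | B X2 | b
  B -> T0 X3 | T1 T1
  T0 -> a
  T1 -> b
  X2 -> B A
  X3 -> T1 B
  X4 -> T0 T1

Fill CYK table bottom-up:
  T[0,0] 'b' = {A,T1}  orig:{A}
  T[1,1] 'a' = {T0}  orig:{}
  T[2,2] 'b' = {A,T1}  orig:{A}
  T[3,3] 'a' = {T0}  orig:{}
  T[4,4] 'a' = {T0}  orig:{}
  T[5,5] 'b' = {A,T1}  orig:{A}
  T[6,6] 'b' = {A,T1}  orig:{A}
  T[0,1] 'ba' = ∅
  T[1,2] 'ab' = {X4}  orig:{}
  T[2,3] 'ba' = ∅
  T[3,4] 'aa' = ∅
  T[4,5] 'ab' = {X4}  orig:{}
  T[5,6] 'bb' = {B,S}
  T[0,2] 'bab' = ∅
  T[1,3] 'aba' = ∅
  T[2,4] 'baa' = ∅
  T[3,5] 'aab' = {S}
  T[4,6] 'abb' = ∅
  T[0,3] 'baba' = ∅
  T[1,4] 'abaa' = ∅
  T[2,5] 'baab' = ∅
  T[3,6] 'aabb' = ∅
  T[0,4] 'babaa' = ∅
  T[1,5] 'abaab' = ∅
  T[2,6] 'baabb' = ∅
  T[0,5] 'babaab' = ∅
  T[1,6] 'abaabb' = ∅
  T[0,6] 'babaabb' = ∅

S ∉ T[0,6] ⇒ NO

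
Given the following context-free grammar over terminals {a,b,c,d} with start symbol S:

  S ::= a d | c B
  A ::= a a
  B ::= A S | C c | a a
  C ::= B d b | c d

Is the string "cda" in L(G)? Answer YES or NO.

Convert to CNF:
  S -> T0 T2 | T1 B
  A -> T0 T0
  B -> A S | C T1 | T0 T0
  C -> B X4 | T1 T2
  T0 -> a
  T1 -> c
  T2 -> d
  T3 -> b
  X4 -> T2 T3

CYK table (by increasing span):
  cell(0,0) c: {T1}  orig:{}
  cell(1,1) d: {T2}  orig:{}
  cell(2,2) a: {T0}  orig:{}
  cell(0,1) cd: {C}
  cell(1,2) da: ∅
  cell(0,2) cda: ∅

S ∉ T[0,2] ⇒ NO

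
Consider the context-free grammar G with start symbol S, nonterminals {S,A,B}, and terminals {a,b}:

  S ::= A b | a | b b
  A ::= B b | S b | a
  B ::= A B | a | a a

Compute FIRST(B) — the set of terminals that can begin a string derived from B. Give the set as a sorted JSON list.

Compute FIRST by fixpoint:
round 1:
  A via A→a: +{a}
  B via B→A B: +{a}
  S via S→A b: +{a}
  S via S→b b: +{b}
  FIRST(S)={a,b}  FIRST(A)={a}  FIRST(B)={a}
round 2:
  A via A→S b: +{b}
  B via B→A B: +{b}
  FIRST(S)={a,b}  FIRST(A)={a,b}  FIRST(B)={a,b}
round 3: — fixpoint
  FIRST(S)={a,b}  FIRST(A)={a,b}  FIRST(B)={a,b}

FIRST(B) = ["a", "b"]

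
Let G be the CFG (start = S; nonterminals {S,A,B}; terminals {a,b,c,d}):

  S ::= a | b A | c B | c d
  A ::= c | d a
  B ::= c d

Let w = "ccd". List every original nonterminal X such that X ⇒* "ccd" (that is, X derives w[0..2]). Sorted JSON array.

Convert to CNF:
  S -> T2 B | T2 T0 | T3 A | a
  A -> T0 T1 | c
  B -> T2 T0
  T0 -> d
  T1 -> a
  T2 -> c
  T3 -> b

Fill CYK table bottom-up — only the sub-triangle for w[0..2]:
  T[0,0] 'c' = {A,T2}  orig:{A}
  T[1,1] 'c' = {A,T2}  orig:{A}
  T[2,2] 'd' = {T0}  orig:{}
  T[0,1] 'cc' = ∅
  T[1,2] 'cd' = {B,S}
  T[0,2] 'ccd' = {S}

Original NTs in T[0,2] deriving "ccd": ["S"]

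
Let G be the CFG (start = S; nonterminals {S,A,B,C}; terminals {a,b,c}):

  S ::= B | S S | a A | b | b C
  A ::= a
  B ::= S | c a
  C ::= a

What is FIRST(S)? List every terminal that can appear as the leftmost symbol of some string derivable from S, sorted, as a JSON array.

Compute FIRST by fixpoint:
iter 1:
  A via A→a: +{a}
  B via B→c a: +{c}
  C via C→a: +{a}
  S via S→B: +{c}
  S via S→a A: +{a}
  S via S→b: +{b}
  S: {a,b,c}  A: {a}  B: {c}  C: {a}
iter 2:
  B via B→S: +{a,b}
  S: {a,b,c}  A: {a}  B: {a,b,c}  C: {a}
iter 3: done
  S: {a,b,c}  A: {a}  B: {a,b,c}  C: {a}

FIRST(S) = ["a", "b", "c"]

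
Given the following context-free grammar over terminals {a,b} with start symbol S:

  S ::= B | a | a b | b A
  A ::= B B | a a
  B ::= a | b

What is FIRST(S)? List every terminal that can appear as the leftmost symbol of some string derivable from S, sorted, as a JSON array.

Compute FIRST by fixpoint:
[1]
  A via A→a a: +{a}
  B via B→a: +{a}
  B via B→b: +{b}
  S via S→B: +{a,b}
  FIRST(S)={a,b}  FIRST(A)={a}  FIRST(B)={a,b}
[2]
  A via A→B B: +{b}
  FIRST(S)={a,b}  FIRST(A)={a,b}  FIRST(B)={a,b}
[3] done
  FIRST(S)={a,b}  FIRST(A)={a,b}  FIRST(B)={a,b}

FIRST(S) = ["a", "b"]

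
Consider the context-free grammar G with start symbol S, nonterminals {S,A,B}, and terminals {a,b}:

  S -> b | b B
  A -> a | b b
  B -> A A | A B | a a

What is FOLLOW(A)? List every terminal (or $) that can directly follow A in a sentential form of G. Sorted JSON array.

FIRST sets, iterate to fixpoint:
iter 1:
  A via A→a: +{a}
  A via A→b b: +{b}
  B via B→A A: +{a,b}
  S via S→b: +{b}
  FIRST(S)={b}  FIRST(A)={a,b}  FIRST(B)={a,b}
iter 2: (stable)
  FIRST(S)={b}  FIRST(A)={a,b}  FIRST(B)={a,b}

Compute FOLLOW by fixpoint:
FOLLOW(S) := {$}
pass 1:
  B→A A: FOLLOW(A) ⊇ FIRST(A) = {a,b}; new: +{a,b}
  S→b B: FOLLOW(B) ⊇ FOLLOW(S) ⊇ {$}; new: +{$}
  FOLLOW[S]={$}  FOLLOW[A]={a,b}  FOLLOW[B]={$}
pass 2:
  B→A A: FOLLOW(A) ⊇ FOLLOW(B) ⊇ {$}; new: +{$}
  FOLLOW[S]={$}  FOLLOW[A]={$,a,b}  FOLLOW[B]={$}
pass 3: (no change)
  FOLLOW[S]={$}  FOLLOW[A]={$,a,b}  FOLLOW[B]={$}

FOLLOW(A) = ["$", "a", "b"]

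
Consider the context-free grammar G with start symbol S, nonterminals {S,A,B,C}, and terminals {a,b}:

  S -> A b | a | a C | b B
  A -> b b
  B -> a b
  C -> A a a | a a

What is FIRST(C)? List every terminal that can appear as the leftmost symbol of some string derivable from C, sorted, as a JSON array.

FIRST iteration:
[1]
  A via A→b b: +{b}
  B via B→a b: +{a}
  C via C→A a a: +{b}
  C via C→a a: +{a}
  S via S→A b: +{b}
  S via S→a: +{a}
  FIRST[S]={a,b}  FIRST[A]={b}  FIRST[B]={a}  FIRST[C]={a,b}
[2] (no change)
  FIRST[S]={a,b}  FIRST[A]={b}  FIRST[B]={a}  FIRST[C]={a,b}

FIRST(C) = ["a", "b"]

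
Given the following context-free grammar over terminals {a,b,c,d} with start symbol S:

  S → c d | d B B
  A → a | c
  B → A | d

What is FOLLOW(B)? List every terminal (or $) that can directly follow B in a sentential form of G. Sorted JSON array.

FIRST sets, iterate to fixpoint:
round 1:
  A via A→a: +{a}
  A via A→c: +{c}
  B via B→A: +{a,c}
  B via B→d: +{d}
  S via S→c d: +{c}
  S via S→d B B: +{d}
  FIRST(S)={c,d}  FIRST(A)={a,c}  FIRST(B)={a,c,d}
round 2: — fixpoint
  FIRST(S)={c,d}  FIRST(A)={a,c}  FIRST(B)={a,c,d}

FOLLOW sets:
seed FOLLOW(S) with $
round 1:
  S→d B B: FOLLOW(B) ⊇ FIRST(B) = {a,c,d}; new: +{a,c,d}
  S→d B B: FOLLOW(B) ⊇ FOLLOW(S) ⊇ {$}; new: +{$}
  FOLLOW(S)={$}  FOLLOW(A)={}  FOLLOW(B)={$,a,c,d}
round 2:
  B→A: FOLLOW(A) ⊇ FOLLOW(B) ⊇ {$,a,c,d}; new: +{$,a,c,d}
  FOLLOW(S)={$}  FOLLOW(A)={$,a,c,d}  FOLLOW(B)={$,a,c,d}
round 3: (no change)
  FOLLOW(S)={$}  FOLLOW(A)={$,a,c,d}  FOLLOW(B)={$,a,c,d}

FOLLOW(B) = ["$", "a", "c", "d"]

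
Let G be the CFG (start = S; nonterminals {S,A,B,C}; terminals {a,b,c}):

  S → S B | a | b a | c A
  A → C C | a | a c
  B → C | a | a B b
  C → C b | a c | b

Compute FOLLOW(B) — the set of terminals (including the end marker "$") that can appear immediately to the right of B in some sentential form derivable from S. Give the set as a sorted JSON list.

Compute FIRST by fixpoint:
[1]
  A via A→a: +{a}
  B via B→a: +{a}
  C via C→a c: +{a}
  C via C→b: +{b}
  S via S→a: +{a}
  S via S→b a: +{b}
  S via S→c A: +{c}
  FIRST(S)={a,b,c}  FIRST(A)={a}  FIRST(B)={a}  FIRST(C)={a,b}
[2]
  A via A→C C: +{b}
  B via B→C: +{b}
  FIRST(S)={a,b,c}  FIRST(A)={a,b}  FIRST(B)={a,b}  FIRST(C)={a,b}
[3] — fixpoint
  FIRST(S)={a,b,c}  FIRST(A)={a,b}  FIRST(B)={a,b}  FIRST(C)={a,b}

Compute FOLLOW by fixpoint:
initialize: $ ∈ FOLLOW(S)
round 1:
  A→C C: FOLLOW(C) ⊇ FIRST(C) = {a,b}; new: +{a,b}
  B→a B b: FOLLOW(B) ⊇ FIRST(b) = {b}; new: +{b}
  S→S B: FOLLOW(S) ⊇ FIRST(B) = {a,b}; new: +{a,b}
  S→S B: FOLLOW(B) ⊇ FOLLOW(S) ⊇ {$,a,b}; new: +{$,a}
  S→c A: FOLLOW(A) ⊇ FOLLOW(S) ⊇ {$,a,b}; new: +{$,a,b}
  S: {$,a,b}  A: {$,a,b}  B: {$,a,b}  C: {a,b}
round 2:
  A→C C: FOLLOW(C) ⊇ FOLLOW(A) ⊇ {$,a,b}; new: +{$}
  S: {$,a,b}  A: {$,a,b}  B: {$,a,b}  C: {$,a,b}
round 3: — fixpoint
  S: {$,a,b}  A: {$,a,b}  B: {$,a,b}  C: {$,a,b}

FOLLOW(B) = ["$", "a", "b"]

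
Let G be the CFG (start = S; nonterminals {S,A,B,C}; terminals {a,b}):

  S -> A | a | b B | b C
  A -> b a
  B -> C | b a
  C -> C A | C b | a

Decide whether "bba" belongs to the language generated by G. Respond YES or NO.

Convert to CNF:
  S -> T0 B | T0 C | T0 T1 | a
  A -> T0 T1
  B -> C A | C T0 | T0 T1 | a
  C -> C A | C T0 | a
  T0 -> b
  T1 -> a

CYK fill:
  T[0,0] 'b' = {T0}  orig:{}
  T[1,1] 'b' = {T0}  orig:{}
  T[2,2] 'a' = {B,C,S,T1}  orig:{B,C,S}
  T[0,1] 'bb' = ∅
  T[1,2] 'ba' = {A,B,S}
  T[0,2] 'bba' = {S}

S ∈ T[0,2] ⇒ YES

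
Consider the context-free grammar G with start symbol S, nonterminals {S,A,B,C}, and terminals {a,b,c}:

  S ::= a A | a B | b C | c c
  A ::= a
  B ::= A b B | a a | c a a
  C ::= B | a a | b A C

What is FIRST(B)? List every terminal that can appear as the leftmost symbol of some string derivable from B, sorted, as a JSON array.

FIRST sets, iterate to fixpoint:
iter 1:
  A via A→a: +{a}
  B via B→A b B: +{a}
  B via B→c a a: +{c}
  C via C→B: +{a,c}
  C via C→b A C: +{b}
  S via S→a A: +{a}
  S via S→b C: +{b}
  S via S→c c: +{c}
  FIRST(S)={a,b,c}  FIRST(A)={a}  FIRST(B)={a,c}  FIRST(C)={a,b,c}
iter 2: — fixpoint
  FIRST(S)={a,b,c}  FIRST(A)={a}  FIRST(B)={a,c}  FIRST(C)={a,b,c}

FIRST(B) = ["a", "c"]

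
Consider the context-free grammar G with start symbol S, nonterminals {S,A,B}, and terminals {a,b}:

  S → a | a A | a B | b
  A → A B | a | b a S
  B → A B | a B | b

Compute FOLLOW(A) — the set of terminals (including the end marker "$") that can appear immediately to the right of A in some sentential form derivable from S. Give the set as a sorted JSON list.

FIRST sets, iterate to fixpoint:
round 1:
  A via A→a: +{a}
  A via A→b a S: +{b}
  B via B→A B: +{a,b}
  S via S→a: +{a}
  S via S→b: +{b}
  FIRST[S]={a,b}  FIRST[A]={a,b}  FIRST[B]={a,b}
round 2: — fixpoint
  FIRST[S]={a,b}  FIRST[A]={a,b}  FIRST[B]={a,b}

FOLLOW iteration:
initialize: $ ∈ FOLLOW(S)
[1]
  A→A B: FOLLOW(A) ⊇ FIRST(B) = {a,b}; new: +{a,b}
  A→A B: FOLLOW(B) ⊇ FOLLOW(A) ⊇ {a,b}; new: +{a,b}
  A→b a S: FOLLOW(S) ⊇ FOLLOW(A) ⊇ {a,b}; new: +{a,b}
  S→a A: FOLLOW(A) ⊇ FOLLOW(S) ⊇ {$,a,b}; new: +{$}
  S→a B: FOLLOW(B) ⊇ FOLLOW(S) ⊇ {$,a,b}; new: +{$}
  FOLLOW(S)={$,a,b}  FOLLOW(A)={$,a,b}  FOLLOW(B)={$,a,b}
[2] (no change)
  FOLLOW(S)={$,a,b}  FOLLOW(A)={$,a,b}  FOLLOW(B)={$,a,b}

FOLLOW(A) = ["$", "a", "b"]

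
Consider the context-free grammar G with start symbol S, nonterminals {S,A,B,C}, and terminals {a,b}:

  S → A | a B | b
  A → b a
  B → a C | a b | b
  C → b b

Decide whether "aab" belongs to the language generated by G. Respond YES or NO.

Convert to CNF:
  S -> T0 T1 | T1 B | b
  A -> T0 T1
  B -> T1 C | T1 T0 | b
  C -> T0 T0
  T0 -> b
  T1 -> a

CYK fill:
  cell(0,0) a: {T1}  orig:{}
  cell(1,1) a: {T1}  orig:{}
  cell(2,2) b: {B,S,T0}  orig:{B,S}
  cell(0,1) aa: ∅
  cell(1,2) ab: {B,S}
  cell(0,2) aab: {S}

S ∈ T[0,2] ⇒ YES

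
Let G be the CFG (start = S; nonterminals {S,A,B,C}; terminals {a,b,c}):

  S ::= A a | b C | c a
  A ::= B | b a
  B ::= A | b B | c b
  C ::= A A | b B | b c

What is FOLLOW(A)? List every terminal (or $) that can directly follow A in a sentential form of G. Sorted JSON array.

FIRST sets, iterate to fixpoint:
pass 1:
  A via A→b a: +{b}
  B via B→A: +{b}
  B via B→c b: +{c}
  C via C→A A: +{b}
  S via S→A a: +{b}
  S via S→c a: +{c}
  FIRST[S]={b,c}  FIRST[A]={b}  FIRST[B]={b,c}  FIRST[C]={b}
pass 2:
  A via A→B: +{c}
  C via C→A A: +{c}
  FIRST[S]={b,c}  FIRST[A]={b,c}  FIRST[B]={b,c}  FIRST[C]={b,c}
pass 3: (no change)
  FIRST[S]={b,c}  FIRST[A]={b,c}  FIRST[B]={b,c}  FIRST[C]={b,c}

Compute FOLLOW by fixpoint:
FOLLOW(S) := {$}
iter 1:
  C→A A: FOLLOW(A) ⊇ FIRST(A) = {b,c}; new: +{b,c}
  S→A a: FOLLOW(A) ⊇ FIRST(a) = {a}; new: +{a}
  S→b C: FOLLOW(C) ⊇ FOLLOW(S) ⊇ {$}; new: +{$}
  FOLLOW(S)={$}  FOLLOW(A)={a,b,c}  FOLLOW(B)={}  FOLLOW(C)={$}
iter 2:
  A→B: FOLLOW(B) ⊇ FOLLOW(A) ⊇ {a,b,c}; new: +{a,b,c}
  C→A A: FOLLOW(A) ⊇ FOLLOW(C) ⊇ {$}; new: +{$}
  C→b B: FOLLOW(B) ⊇ FOLLOW(C) ⊇ {$}; new: +{$}
  FOLLOW(S)={$}  FOLLOW(A)={$,a,b,c}  FOLLOW(B)={$,a,b,c}  FOLLOW(C)={$}
iter 3: — fixpoint
  FOLLOW(S)={$}  FOLLOW(A)={$,a,b,c}  FOLLOW(B)={$,a,b,c}  FOLLOW(C)={$}

FOLLOW(A) = ["$", "a", "b", "c"]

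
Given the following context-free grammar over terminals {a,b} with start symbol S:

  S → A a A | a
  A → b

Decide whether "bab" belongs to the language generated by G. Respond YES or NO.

Convert to CNF:
  S -> A X1 | a
  A -> b
  T0 -> a
  X1 -> T0 A

Fill CYK table bottom-up:
  [0..0]={A}  "b"
  [1..1]={S,T0}  "a"  orig:{S}
  [2..2]={A}  "b"
  [0..1]=∅  "ba"
  [1..2]={X1}  "ab"  orig:{}
  [0..2]={S}  "bab"

S ∈ T[0,2] ⇒ YES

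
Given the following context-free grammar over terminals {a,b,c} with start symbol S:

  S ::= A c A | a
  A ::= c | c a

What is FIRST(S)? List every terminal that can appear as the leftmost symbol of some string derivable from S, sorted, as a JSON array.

Compute FIRST by fixpoint:
[1]
  A via A→c: +{c}
  S via S→A c A: +{c}
  S via S→a: +{a}
  FIRST[S]={a,c}  FIRST[A]={c}
[2] done
  FIRST[S]={a,c}  FIRST[A]={c}

FIRST(S) = ["a", "c"]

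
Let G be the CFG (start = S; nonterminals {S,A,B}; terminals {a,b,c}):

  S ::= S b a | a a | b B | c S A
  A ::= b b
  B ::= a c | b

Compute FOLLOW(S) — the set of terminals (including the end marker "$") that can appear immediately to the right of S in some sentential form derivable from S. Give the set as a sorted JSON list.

Compute FIRST by fixpoint:
round 1:
  A via A→b b: +{b}
  B via B→a c: +{a}
  B via B→b: +{b}
  S via S→a a: +{a}
  S via S→b B: +{b}
  S via S→c S A: +{c}
  S: {a,b,c}  A: {b}  B: {a,b}
round 2: done
  S: {a,b,c}  A: {b}  B: {a,b}

Compute FOLLOW by fixpoint:
FOLLOW(S) := {$}
iter 1:
  S→S b a: FOLLOW(S) ⊇ FIRST(b) = {b}; new: +{b}
  S→b B: FOLLOW(B) ⊇ FOLLOW(S) ⊇ {$,b}; new: +{$,b}
  S→c S A: FOLLOW(A) ⊇ FOLLOW(S) ⊇ {$,b}; new: +{$,b}
  S: {$,b}  A: {$,b}  B: {$,b}
iter 2: done
  S: {$,b}  A: {$,b}  B: {$,b}

FOLLOW(S) = ["$", "b"]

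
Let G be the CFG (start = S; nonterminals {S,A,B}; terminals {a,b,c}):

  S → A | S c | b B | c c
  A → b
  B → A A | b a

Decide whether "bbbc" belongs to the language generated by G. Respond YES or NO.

Convert to CNF:
  S -> S T2 | T0 B | T2 T2 | b
  A -> b
  B -> A A | T0 T1
  T0 -> b
  T1 -> a
  T2 -> c

CYK table (by increasing span):
  cell(0,0) b: {A,S,T0}  orig:{A,S}
  cell(1,1) b: {A,S,T0}  orig:{A,S}
  cell(2,2) b: {A,S,T0}  orig:{A,S}
  cell(3,3) c: {T2}  orig:{}
  cell(0,1) bb: {B}
  cell(1,2) bb: {B}
  cell(2,3) bc: {S}
  cell(0,2) bbb: {S}
  cell(1,3) bbc: ∅
  cell(0,3) bbbc: {S}

S ∈ T[0,3] ⇒ YES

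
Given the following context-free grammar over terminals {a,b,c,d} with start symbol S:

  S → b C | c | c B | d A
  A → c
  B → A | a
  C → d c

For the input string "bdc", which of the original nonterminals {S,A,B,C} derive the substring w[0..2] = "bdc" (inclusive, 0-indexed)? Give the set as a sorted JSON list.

CNF form of G:
  S -> T0 A | T1 B | T2 C | c
  A -> c
  B -> a | c
  C -> T0 T1
  T0 -> d
  T1 -> c
  T2 -> b

CYK table (by increasing span) — only the sub-triangle for w[0..2]:
  cell(0,0) b: {T2}  orig:{}
  cell(1,1) d: {T0}  orig:{}
  cell(2,2) c: {A,B,S,T1}  orig:{A,B,S}
  cell(0,1) bd: ∅
  cell(1,2) dc: {C,S}
  cell(0,2) bdc: {S}

Original NTs in T[0,2] deriving "bdc": ["S"]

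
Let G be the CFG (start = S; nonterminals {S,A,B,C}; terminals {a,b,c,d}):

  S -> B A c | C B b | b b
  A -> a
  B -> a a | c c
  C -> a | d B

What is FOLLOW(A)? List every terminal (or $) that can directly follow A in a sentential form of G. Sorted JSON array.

Compute FIRST by fixpoint:
pass 1:
  A via A→a: +{a}
  B via B→a a: +{a}
  B via B→c c: +{c}
  C via C→a: +{a}
  C via C→d B: +{d}
  S via S→B A c: +{a,c}
  S via S→C B b: +{d}
  S via S→b b: +{b}
  FIRST(S)={a,b,c,d}  FIRST(A)={a}  FIRST(B)={a,c}  FIRST(C)={a,d}
pass 2: (stable)
  FIRST(S)={a,b,c,d}  FIRST(A)={a}  FIRST(B)={a,c}  FIRST(C)={a,d}

FOLLOW iteration:
seed FOLLOW(S) with $
[1]
  S→B A c: FOLLOW(B) ⊇ FIRST(A) = {a}; new: +{a}
  S→B A c: FOLLOW(A) ⊇ FIRST(c) = {c}; new: +{c}
  S→C B b: FOLLOW(C) ⊇ FIRST(B) = {a,c}; new: +{a,c}
  S→C B b: FOLLOW(B) ⊇ FIRST(b) = {b}; new: +{b}
  FOLLOW[S]={$}  FOLLOW[A]={c}  FOLLOW[B]={a,b}  FOLLOW[C]={a,c}
[2]
  C→d B: FOLLOW(B) ⊇ FOLLOW(C) ⊇ {a,c}; new: +{c}
  FOLLOW[S]={$}  FOLLOW[A]={c}  FOLLOW[B]={a,b,c}  FOLLOW[C]={a,c}
[3] (no change)
  FOLLOW[S]={$}  FOLLOW[A]={c}  FOLLOW[B]={a,b,c}  FOLLOW[C]={a,c}

FOLLOW(A) = ["c"]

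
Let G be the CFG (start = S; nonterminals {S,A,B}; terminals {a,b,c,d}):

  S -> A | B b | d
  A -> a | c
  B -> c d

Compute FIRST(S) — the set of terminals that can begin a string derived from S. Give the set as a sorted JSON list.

Compute FIRST by fixpoint:
iter 1:
  A via A→a: +{a}
  A via A→c: +{c}
  B via B→c d: +{c}
  S via S→A: +{a,c}
  S via S→d: +{d}
  FIRST(S)={a,c,d}  FIRST(A)={a,c}  FIRST(B)={c}
iter 2: (no change)
  FIRST(S)={a,c,d}  FIRST(A)={a,c}  FIRST(B)={c}

FIRST(S) = ["a", "c", "d"]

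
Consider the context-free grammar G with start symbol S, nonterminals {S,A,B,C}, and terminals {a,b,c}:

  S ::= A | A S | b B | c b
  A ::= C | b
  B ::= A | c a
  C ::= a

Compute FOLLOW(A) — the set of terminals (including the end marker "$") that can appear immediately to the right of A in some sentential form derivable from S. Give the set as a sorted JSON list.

Compute FIRST by fixpoint:
[1]
  A via A→b: +{b}
  B via B→A: +{b}
  B via B→c a: +{c}
  C via C→a: +{a}
  S via S→A: +{b}
  S via S→c b: +{c}
  FIRST[S]={b,c}  FIRST[A]={b}  FIRST[B]={b,c}  FIRST[C]={a}
[2]
  A via A→C: +{a}
  B via B→A: +{a}
  S via S→A: +{a}
  FIRST[S]={a,b,c}  FIRST[A]={a,b}  FIRST[B]={a,b,c}  FIRST[C]={a}
[3] (stable)
  FIRST[S]={a,b,c}  FIRST[A]={a,b}  FIRST[B]={a,b,c}  FIRST[C]={a}

Compute FOLLOW by fixpoint:
seed FOLLOW(S) with $
[1]
  S→A: FOLLOW(A) ⊇ FOLLOW(S) ⊇ {$}; new: +{$}
  S→A S: FOLLOW(A) ⊇ FIRST(S) = {a,b,c}; new: +{a,b,c}
  S→b B: FOLLOW(B) ⊇ FOLLOW(S) ⊇ {$}; new: +{$}
  FOLLOW(S)={$}  FOLLOW(A)={$,a,b,c}  FOLLOW(B)={$}  FOLLOW(C)={}
[2]
  A→C: FOLLOW(C) ⊇ FOLLOW(A) ⊇ {$,a,b,c}; new: +{$,a,b,c}
  FOLLOW(S)={$}  FOLLOW(A)={$,a,b,c}  FOLLOW(B)={$}  FOLLOW(C)={$,a,b,c}
[3] — fixpoint
  FOLLOW(S)={$}  FOLLOW(A)={$,a,b,c}  FOLLOW(B)={$}  FOLLOW(C)={$,a,b,c}

FOLLOW(A) = ["$", "a", "b", "c"]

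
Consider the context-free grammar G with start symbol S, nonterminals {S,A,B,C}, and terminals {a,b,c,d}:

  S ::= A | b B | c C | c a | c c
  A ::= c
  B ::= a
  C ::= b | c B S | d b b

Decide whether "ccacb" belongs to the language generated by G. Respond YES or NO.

CNF form of G:
  S -> T0 C | T0 T0 | T0 T3 | T2 B | c
  A -> c
  B -> a
  C -> T0 X4 | T1 X5 | b
  T0 -> c
  T1 -> d
  T2 -> b
  T3 -> a
  X4 -> B S
  X5 -> T2 T2

CYK table (by increasing span):
  T[0,0] 'c' = {A,S,T0}  orig:{A,S}
  T[1,1] 'c' = {A,S,T0}  orig:{A,S}
  T[2,2] 'a' = {B,T3}  orig:{B}
  T[3,3] 'c' = {A,S,T0}  orig:{A,S}
  T[4,4] 'b' = {C,T2}  orig:{C}
  T[0,1] 'cc' = {S}
  T[1,2] 'ca' = {S}
  T[2,3] 'ac' = {X4}  orig:{}
  T[3,4] 'cb' = {S}
  T[0,2] 'cca' = ∅
  T[1,3] 'cac' = {C}
  T[2,4] 'acb' = {X4}  orig:{}
  T[0,3] 'ccac' = {S}
  T[1,4] 'cacb' = {C}
  T[0,4] 'ccacb' = {S}

S ∈ T[0,4] ⇒ YES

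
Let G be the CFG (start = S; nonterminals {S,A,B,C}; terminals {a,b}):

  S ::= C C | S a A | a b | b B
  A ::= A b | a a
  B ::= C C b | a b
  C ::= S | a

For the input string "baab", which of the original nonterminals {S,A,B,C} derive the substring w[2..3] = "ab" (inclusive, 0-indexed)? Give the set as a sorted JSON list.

Convert to CNF:
  S -> C C | S X4 | T0 B | T1 T0
  A -> A T0 | T1 T1
  B -> C X2 | T1 T0
  C -> C C | S X3 | T0 B | T1 T0 | a
  T0 -> b
  T1 -> a
  X2 -> C T0
  X3 -> T1 A
  X4 -> T1 A

CYK table (by increasing span), restricted to cells inside w[2..3]:
  cell(2,2) a: {C,T1}  orig:{C}
  cell(3,3) b: {T0}  orig:{}
  cell(2,3) ab: {B,C,S,X2}  orig:{B,C,S}

Original NTs in T[2,3] deriving "ab": ["B", "C", "S"]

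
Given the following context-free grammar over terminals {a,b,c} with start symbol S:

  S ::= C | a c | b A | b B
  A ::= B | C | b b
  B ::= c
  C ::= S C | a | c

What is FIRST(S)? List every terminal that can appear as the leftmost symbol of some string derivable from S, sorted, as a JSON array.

FIRST sets, iterate to fixpoint:
[1]
  A via A→b b: +{b}
  B via B→c: +{c}
  C via C→a: +{a}
  C via C→c: +{c}
  S via S→C: +{a,c}
  S via S→b A: +{b}
  S: {a,b,c}  A: {b}  B: {c}  C: {a,c}
[2]
  A via A→B: +{c}
  A via A→C: +{a}
  C via C→S C: +{b}
  S: {a,b,c}  A: {a,b,c}  B: {c}  C: {a,b,c}
[3] (stable)
  S: {a,b,c}  A: {a,b,c}  B: {c}  C: {a,b,c}

FIRST(S) = ["a", "b", "c"]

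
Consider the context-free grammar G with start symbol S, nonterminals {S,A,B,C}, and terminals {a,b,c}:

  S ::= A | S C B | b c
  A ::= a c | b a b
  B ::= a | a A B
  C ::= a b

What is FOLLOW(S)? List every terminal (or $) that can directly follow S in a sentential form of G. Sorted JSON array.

FIRST sets, iterate to fixpoint:
round 1:
  A via A→a c: +{a}
  A via A→b a b: +{b}
  B via B→a: +{a}
  C via C→a b: +{a}
  S via S→A: +{a,b}
  FIRST[S]={a,b}  FIRST[A]={a,b}  FIRST[B]={a}  FIRST[C]={a}
round 2: — fixpoint
  FIRST[S]={a,b}  FIRST[A]={a,b}  FIRST[B]={a}  FIRST[C]={a}

FOLLOW sets:
seed FOLLOW(S) with $
iter 1:
  B→a A B: FOLLOW(A) ⊇ FIRST(B) = {a}; new: +{a}
  S→A: FOLLOW(A) ⊇ FOLLOW(S) ⊇ {$}; new: +{$}
  S→S C B: FOLLOW(S) ⊇ FIRST(C) = {a}; new: +{a}
  S→S C B: FOLLOW(C) ⊇ FIRST(B) = {a}; new: +{a}
  S→S C B: FOLLOW(B) ⊇ FOLLOW(S) ⊇ {$,a}; new: +{$,a}
  S: {$,a}  A: {$,a}  B: {$,a}  C: {a}
iter 2: (no change)
  S: {$,a}  A: {$,a}  B: {$,a}  C: {a}

FOLLOW(S) = ["$", "a"]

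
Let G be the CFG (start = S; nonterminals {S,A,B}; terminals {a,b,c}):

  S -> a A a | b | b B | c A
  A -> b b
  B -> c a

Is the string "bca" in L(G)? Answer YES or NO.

CNF form of G:
  S -> T0 B | T1 A | T2 X3 | b
  A -> T0 T0
  B -> T1 T2
  T0 -> b
  T1 -> c
  T2 -> a
  X3 -> A T2

CYK fill:
  T[0,0] 'b' = {S,T0}  orig:{S}
  T[1,1] 'c' = {T1}  orig:{}
  T[2,2] 'a' = {T2}  orig:{}
  T[0,1] 'bc' = ∅
  T[1,2] 'ca' = {B}
  T[0,2] 'bca' = {S}

S ∈ T[0,2] ⇒ YES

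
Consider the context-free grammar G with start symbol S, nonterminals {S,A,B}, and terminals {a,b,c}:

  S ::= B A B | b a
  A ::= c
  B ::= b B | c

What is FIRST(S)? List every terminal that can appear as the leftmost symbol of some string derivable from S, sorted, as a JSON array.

FIRST sets, iterate to fixpoint:
round 1:
  A via A→c: +{c}
  B via B→b B: +{b}
  B via B→c: +{c}
  S via S→B A B: +{b,c}
  S: {b,c}  A: {c}  B: {b,c}
round 2: (stable)
  S: {b,c}  A: {c}  B: {b,c}

FIRST(S) = ["b", "c"]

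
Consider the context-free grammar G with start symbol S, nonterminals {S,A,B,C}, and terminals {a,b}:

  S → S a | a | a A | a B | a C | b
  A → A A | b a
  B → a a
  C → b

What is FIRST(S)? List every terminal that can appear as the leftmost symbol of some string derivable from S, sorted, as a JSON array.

FIRST sets, iterate to fixpoint:
round 1:
  A via A→b a: +{b}
  B via B→a a: +{a}
  C via C→b: +{b}
  S via S→a: +{a}
  S via S→b: +{b}
  FIRST[S]={a,b}  FIRST[A]={b}  FIRST[B]={a}  FIRST[C]={b}
round 2: done
  FIRST[S]={a,b}  FIRST[A]={b}  FIRST[B]={a}  FIRST[C]={b}

FIRST(S) = ["a", "b"]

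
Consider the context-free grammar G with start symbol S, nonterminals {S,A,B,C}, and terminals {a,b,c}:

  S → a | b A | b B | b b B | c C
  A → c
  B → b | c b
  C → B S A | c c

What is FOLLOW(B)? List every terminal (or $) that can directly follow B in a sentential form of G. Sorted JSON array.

FIRST iteration:
round 1:
  A via A→c: +{c}
  B via B→b: +{b}
  B via B→c b: +{c}
  C via C→B S A: +{b,c}
  S via S→a: +{a}
  S via S→b A: +{b}
  S via S→c C: +{c}
  FIRST(S)={a,b,c}  FIRST(A)={c}  FIRST(B)={b,c}  FIRST(C)={b,c}
round 2: (no change)
  FIRST(S)={a,b,c}  FIRST(A)={c}  FIRST(B)={b,c}  FIRST(C)={b,c}

Compute FOLLOW by fixpoint:
FOLLOW(S) := {$}
round 1:
  C→B S A: FOLLOW(B) ⊇ FIRST(S) = {a,b,c}; new: +{a,b,c}
  C→B S A: FOLLOW(S) ⊇ FIRST(A) = {c}; new: +{c}
  S→b A: FOLLOW(A) ⊇ FOLLOW(S) ⊇ {$,c}; new: +{$,c}
  S→b B: FOLLOW(B) ⊇ FOLLOW(S) ⊇ {$,c}; new: +{$}
  S→c C: FOLLOW(C) ⊇ FOLLOW(S) ⊇ {$,c}; new: +{$,c}
  FOLLOW(S)={$,c}  FOLLOW(A)={$,c}  FOLLOW(B)={$,a,b,c}  FOLLOW(C)={$,c}
round 2: (no change)
  FOLLOW(S)={$,c}  FOLLOW(A)={$,c}  FOLLOW(B)={$,a,b,c}  FOLLOW(C)={$,c}

FOLLOW(B) = ["$", "a", "b", "c"]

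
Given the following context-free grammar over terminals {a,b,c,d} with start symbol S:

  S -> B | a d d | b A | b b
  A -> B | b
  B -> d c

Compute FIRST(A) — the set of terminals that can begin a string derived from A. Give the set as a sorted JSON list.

FIRST iteration:
pass 1:
  A via A→b: +{b}
  B via B→d c: +{d}
  S via S→B: +{d}
  S via S→a d d: +{a}
  S via S→b A: +{b}
  FIRST(S)={a,b,d}  FIRST(A)={b}  FIRST(B)={d}
pass 2:
  A via A→B: +{d}
  FIRST(S)={a,b,d}  FIRST(A)={b,d}  FIRST(B)={d}
pass 3: (stable)
  FIRST(S)={a,b,d}  FIRST(A)={b,d}  FIRST(B)={d}

FIRST(A) = ["b", "d"]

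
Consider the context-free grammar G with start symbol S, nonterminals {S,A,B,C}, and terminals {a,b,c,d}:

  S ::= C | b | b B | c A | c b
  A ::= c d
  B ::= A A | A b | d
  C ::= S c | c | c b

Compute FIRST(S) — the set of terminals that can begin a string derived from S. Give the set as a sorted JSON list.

Compute FIRST by fixpoint:
round 1:
  A via A→c d: +{c}
  B via B→A A: +{c}
  B via B→d: +{d}
  C via C→c: +{c}
  S via S→C: +{c}
  S via S→b: +{b}
  FIRST[S]={b,c}  FIRST[A]={c}  FIRST[B]={c,d}  FIRST[C]={c}
round 2:
  C via C→S c: +{b}
  FIRST[S]={b,c}  FIRST[A]={c}  FIRST[B]={c,d}  FIRST[C]={b,c}
round 3: done
  FIRST[S]={b,c}  FIRST[A]={c}  FIRST[B]={c,d}  FIRST[C]={b,c}

FIRST(S) = ["b", "c"]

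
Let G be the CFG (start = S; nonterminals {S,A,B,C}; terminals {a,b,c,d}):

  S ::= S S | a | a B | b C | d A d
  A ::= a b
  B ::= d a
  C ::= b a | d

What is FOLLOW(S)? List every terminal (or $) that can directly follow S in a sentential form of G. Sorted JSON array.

FIRST sets, iterate to fixpoint:
round 1:
  A via A→a b: +{a}
  B via B→d a: +{d}
  C via C→b a: +{b}
  C via C→d: +{d}
  S via S→a: +{a}
  S via S→b C: +{b}
  S via S→d A d: +{d}
  FIRST(S)={a,b,d}  FIRST(A)={a}  FIRST(B)={d}  FIRST(C)={b,d}
round 2: (stable)
  FIRST(S)={a,b,d}  FIRST(A)={a}  FIRST(B)={d}  FIRST(C)={b,d}

Compute FOLLOW by fixpoint:
initialize: $ ∈ FOLLOW(S)
[1]
  S→S S: FOLLOW(S) ⊇ FIRST(S) = {a,b,d}; new: +{a,b,d}
  S→a B: FOLLOW(B) ⊇ FOLLOW(S) ⊇ {$,a,b,d}; new: +{$,a,b,d}
  S→b C: FOLLOW(C) ⊇ FOLLOW(S) ⊇ {$,a,b,d}; new: +{$,a,b,d}
  S→d A d: FOLLOW(A) ⊇ FIRST(d) = {d}; new: +{d}
  S: {$,a,b,d}  A: {d}  B: {$,a,b,d}  C: {$,a,b,d}
[2] — fixpoint
  S: {$,a,b,d}  A: {d}  B: {$,a,b,d}  C: {$,a,b,d}

FOLLOW(S) = ["$", "a", "b", "d"]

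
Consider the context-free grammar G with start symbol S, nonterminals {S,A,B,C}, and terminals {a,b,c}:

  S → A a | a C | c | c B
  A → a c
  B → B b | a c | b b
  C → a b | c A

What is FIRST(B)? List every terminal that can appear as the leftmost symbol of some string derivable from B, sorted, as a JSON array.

FIRST sets, iterate to fixpoint:
iter 1:
  A via A→a c: +{a}
  B via B→a c: +{a}
  B via B→b b: +{b}
  C via C→a b: +{a}
  C via C→c A: +{c}
  S via S→A a: +{a}
  S via S→c: +{c}
  S: {a,c}  A: {a}  B: {a,b}  C: {a,c}
iter 2: done
  S: {a,c}  A: {a}  B: {a,b}  C: {a,c}

FIRST(B) = ["a", "b"]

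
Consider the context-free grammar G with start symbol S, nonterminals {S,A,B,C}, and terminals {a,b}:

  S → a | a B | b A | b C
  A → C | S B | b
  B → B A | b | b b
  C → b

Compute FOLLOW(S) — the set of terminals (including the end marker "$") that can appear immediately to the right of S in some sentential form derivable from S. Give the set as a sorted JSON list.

FIRST iteration:
iter 1:
  A via A→b: +{b}
  B via B→b: +{b}
  C via C→b: +{b}
  S via S→a: +{a}
  S via S→b A: +{b}
  FIRST(S)={a,b}  FIRST(A)={b}  FIRST(B)={b}  FIRST(C)={b}
iter 2:
  A via A→S B: +{a}
  FIRST(S)={a,b}  FIRST(A)={a,b}  FIRST(B)={b}  FIRST(C)={b}
iter 3: — fixpoint
  FIRST(S)={a,b}  FIRST(A)={a,b}  FIRST(B)={b}  FIRST(C)={b}

FOLLOW iteration:
seed FOLLOW(S) with $
pass 1:
  A→S B: FOLLOW(S) ⊇ FIRST(B) = {b}; new: +{b}
  B→B A: FOLLOW(B) ⊇ FIRST(A) = {a,b}; new: +{a,b}
  B→B A: FOLLOW(A) ⊇ FOLLOW(B) ⊇ {a,b}; new: +{a,b}
  S→a B: FOLLOW(B) ⊇ FOLLOW(S) ⊇ {$,b}; new: +{$}
  S→b A: FOLLOW(A) ⊇ FOLLOW(S) ⊇ {$,b}; new: +{$}
  S→b C: FOLLOW(C) ⊇ FOLLOW(S) ⊇ {$,b}; new: +{$,b}
  S: {$,b}  A: {$,a,b}  B: {$,a,b}  C: {$,b}
pass 2:
  A→C: FOLLOW(C) ⊇ FOLLOW(A) ⊇ {$,a,b}; new: +{a}
  S: {$,b}  A: {$,a,b}  B: {$,a,b}  C: {$,a,b}
pass 3: (stable)
  S: {$,b}  A: {$,a,b}  B: {$,a,b}  C: {$,a,b}

FOLLOW(S) = ["$", "b"]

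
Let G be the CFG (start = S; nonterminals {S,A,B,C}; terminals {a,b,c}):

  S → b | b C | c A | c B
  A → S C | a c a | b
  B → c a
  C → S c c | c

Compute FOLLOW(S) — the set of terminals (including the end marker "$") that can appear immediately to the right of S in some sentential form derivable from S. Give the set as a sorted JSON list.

Compute FIRST by fixpoint:
iter 1:
  A via A→a c a: +{a}
  A via A→b: +{b}
  B via B→c a: +{c}
  C via C→c: +{c}
  S via S→b: +{b}
  S via S→c A: +{c}
  FIRST(S)={b,c}  FIRST(A)={a,b}  FIRST(B)={c}  FIRST(C)={c}
iter 2:
  A via A→S C: +{c}
  C via C→S c c: +{b}
  FIRST(S)={b,c}  FIRST(A)={a,b,c}  FIRST(B)={c}  FIRST(C)={b,c}
iter 3: — fixpoint
  FIRST(S)={b,c}  FIRST(A)={a,b,c}  FIRST(B)={c}  FIRST(C)={b,c}

FOLLOW sets:
FOLLOW(S) := {$}
[1]
  A→S C: FOLLOW(S) ⊇ FIRST(C) = {b,c}; new: +{b,c}
  S→b C: FOLLOW(C) ⊇ FOLLOW(S) ⊇ {$,b,c}; new: +{$,b,c}
  S→c A: FOLLOW(A) ⊇ FOLLOW(S) ⊇ {$,b,c}; new: +{$,b,c}
  S→c B: FOLLOW(B) ⊇ FOLLOW(S) ⊇ {$,b,c}; new: +{$,b,c}
  FOLLOW(S)={$,b,c}  FOLLOW(A)={$,b,c}  FOLLOW(B)={$,b,c}  FOLLOW(C)={$,b,c}
[2] (stable)
  FOLLOW(S)={$,b,c}  FOLLOW(A)={$,b,c}  FOLLOW(B)={$,b,c}  FOLLOW(C)={$,b,c}

FOLLOW(S) = ["$", "b", "c"]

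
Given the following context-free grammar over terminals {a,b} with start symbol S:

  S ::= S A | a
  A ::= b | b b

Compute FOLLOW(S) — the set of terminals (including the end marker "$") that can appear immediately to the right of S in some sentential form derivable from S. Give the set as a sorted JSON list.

FIRST sets, iterate to fixpoint:
[1]
  A via A→b: +{b}
  S via S→a: +{a}
  FIRST(S)={a}  FIRST(A)={b}
[2] (no change)
  FIRST(S)={a}  FIRST(A)={b}

FOLLOW sets:
FOLLOW(S) := {$}
iter 1:
  S→S A: FOLLOW(S) ⊇ FIRST(A) = {b}; new: +{b}
  S→S A: FOLLOW(A) ⊇ FOLLOW(S) ⊇ {$,b}; new: +{$,b}
  FOLLOW[S]={$,b}  FOLLOW[A]={$,b}
iter 2: done
  FOLLOW[S]={$,b}  FOLLOW[A]={$,b}

FOLLOW(S) = ["$", "b"]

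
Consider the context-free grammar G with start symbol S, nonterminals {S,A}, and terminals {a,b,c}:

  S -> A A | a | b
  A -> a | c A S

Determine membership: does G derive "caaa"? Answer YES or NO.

CNF form of G:
  S -> A A | a | b
  A -> T0 X1 | a
  T0 -> c
  X1 -> A S

Fill CYK table bottom-up:
  T[0,0] 'c' = {T0}  orig:{}
  T[1,1] 'a' = {A,S}
  T[2,2] 'a' = {A,S}
  T[3,3] 'a' = {A,S}
  T[0,1] 'ca' = ∅
  T[1,2] 'aa' = {S,X1}  orig:{S}
  T[2,3] 'aa' = {S,X1}  orig:{S}
  T[0,2] 'caa' = {A}
  T[1,3] 'aaa' = {X1}  orig:{}
  T[0,3] 'caaa' = {A,S,X1}  orig:{A,S}

S ∈ T[0,3] ⇒ YES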